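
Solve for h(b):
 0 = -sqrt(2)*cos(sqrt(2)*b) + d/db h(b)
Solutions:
 h(b) = C1 + sin(sqrt(2)*b)


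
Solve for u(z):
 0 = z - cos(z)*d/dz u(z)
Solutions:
 u(z) = C1 + Integral(z/cos(z), z)


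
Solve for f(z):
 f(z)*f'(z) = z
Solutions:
 f(z) = -sqrt(C1 + z^2)
 f(z) = sqrt(C1 + z^2)


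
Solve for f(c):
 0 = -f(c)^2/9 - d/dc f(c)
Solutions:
 f(c) = 9/(C1 + c)


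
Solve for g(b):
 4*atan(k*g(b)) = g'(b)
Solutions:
 Integral(1/atan(_y*k), (_y, g(b))) = C1 + 4*b


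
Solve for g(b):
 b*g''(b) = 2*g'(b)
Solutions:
 g(b) = C1 + C2*b^3


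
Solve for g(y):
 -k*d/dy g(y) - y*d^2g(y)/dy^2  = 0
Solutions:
 g(y) = C1 + y^(1 - re(k))*(C2*sin(log(y)*Abs(im(k))) + C3*cos(log(y)*im(k)))


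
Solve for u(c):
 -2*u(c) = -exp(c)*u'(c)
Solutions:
 u(c) = C1*exp(-2*exp(-c))


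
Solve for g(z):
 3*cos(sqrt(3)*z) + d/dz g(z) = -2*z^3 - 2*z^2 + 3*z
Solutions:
 g(z) = C1 - z^4/2 - 2*z^3/3 + 3*z^2/2 - sqrt(3)*sin(sqrt(3)*z)


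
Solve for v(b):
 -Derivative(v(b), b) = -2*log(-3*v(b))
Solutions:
 -Integral(1/(log(-_y) + log(3)), (_y, v(b)))/2 = C1 - b


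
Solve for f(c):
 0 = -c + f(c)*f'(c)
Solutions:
 f(c) = -sqrt(C1 + c^2)
 f(c) = sqrt(C1 + c^2)


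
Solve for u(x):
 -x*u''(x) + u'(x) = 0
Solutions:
 u(x) = C1 + C2*x^2


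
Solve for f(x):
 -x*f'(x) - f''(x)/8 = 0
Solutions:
 f(x) = C1 + C2*erf(2*x)


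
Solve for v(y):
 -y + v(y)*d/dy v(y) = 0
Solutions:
 v(y) = -sqrt(C1 + y^2)
 v(y) = sqrt(C1 + y^2)


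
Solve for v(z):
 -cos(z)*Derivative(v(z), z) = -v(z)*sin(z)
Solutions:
 v(z) = C1/cos(z)


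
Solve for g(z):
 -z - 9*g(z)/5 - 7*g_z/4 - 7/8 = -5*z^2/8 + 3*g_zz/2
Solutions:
 g(z) = 25*z^2/72 - 1595*z/1296 + (C1*sin(sqrt(3095)*z/60) + C2*cos(sqrt(3095)*z/60))*exp(-7*z/12) + 6145/46656


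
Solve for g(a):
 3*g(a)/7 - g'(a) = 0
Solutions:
 g(a) = C1*exp(3*a/7)


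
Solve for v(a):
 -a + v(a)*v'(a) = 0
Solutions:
 v(a) = -sqrt(C1 + a^2)
 v(a) = sqrt(C1 + a^2)


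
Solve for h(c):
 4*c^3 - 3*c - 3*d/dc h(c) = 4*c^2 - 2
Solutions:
 h(c) = C1 + c^4/3 - 4*c^3/9 - c^2/2 + 2*c/3


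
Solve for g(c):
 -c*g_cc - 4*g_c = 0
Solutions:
 g(c) = C1 + C2/c^3


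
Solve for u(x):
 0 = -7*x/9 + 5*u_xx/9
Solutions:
 u(x) = C1 + C2*x + 7*x^3/30


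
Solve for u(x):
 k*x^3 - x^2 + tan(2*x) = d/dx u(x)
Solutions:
 u(x) = C1 + k*x^4/4 - x^3/3 - log(cos(2*x))/2


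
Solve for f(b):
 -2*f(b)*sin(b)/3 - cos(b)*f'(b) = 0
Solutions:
 f(b) = C1*cos(b)^(2/3)


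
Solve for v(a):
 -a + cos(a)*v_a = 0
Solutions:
 v(a) = C1 + Integral(a/cos(a), a)


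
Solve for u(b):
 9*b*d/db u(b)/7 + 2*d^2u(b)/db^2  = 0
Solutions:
 u(b) = C1 + C2*erf(3*sqrt(7)*b/14)


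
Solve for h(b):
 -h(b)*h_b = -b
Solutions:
 h(b) = -sqrt(C1 + b^2)
 h(b) = sqrt(C1 + b^2)


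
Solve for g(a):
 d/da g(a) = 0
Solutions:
 g(a) = C1


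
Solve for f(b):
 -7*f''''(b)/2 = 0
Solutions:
 f(b) = C1 + C2*b + C3*b^2 + C4*b^3


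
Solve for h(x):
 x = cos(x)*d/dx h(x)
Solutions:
 h(x) = C1 + Integral(x/cos(x), x)


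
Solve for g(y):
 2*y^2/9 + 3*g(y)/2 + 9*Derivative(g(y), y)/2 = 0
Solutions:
 g(y) = C1*exp(-y/3) - 4*y^2/27 + 8*y/9 - 8/3


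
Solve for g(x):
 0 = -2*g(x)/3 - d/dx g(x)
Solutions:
 g(x) = C1*exp(-2*x/3)


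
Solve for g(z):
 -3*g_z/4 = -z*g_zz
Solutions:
 g(z) = C1 + C2*z^(7/4)


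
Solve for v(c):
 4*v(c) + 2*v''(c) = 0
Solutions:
 v(c) = C1*sin(sqrt(2)*c) + C2*cos(sqrt(2)*c)


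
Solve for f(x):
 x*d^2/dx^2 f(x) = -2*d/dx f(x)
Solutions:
 f(x) = C1 + C2/x


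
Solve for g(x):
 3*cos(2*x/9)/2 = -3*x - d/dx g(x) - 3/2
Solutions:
 g(x) = C1 - 3*x^2/2 - 3*x/2 - 27*sin(x/9)*cos(x/9)/2


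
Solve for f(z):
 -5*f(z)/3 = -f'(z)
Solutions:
 f(z) = C1*exp(5*z/3)


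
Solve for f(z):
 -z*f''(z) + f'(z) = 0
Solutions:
 f(z) = C1 + C2*z^2


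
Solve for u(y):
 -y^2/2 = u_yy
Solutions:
 u(y) = C1 + C2*y - y^4/24


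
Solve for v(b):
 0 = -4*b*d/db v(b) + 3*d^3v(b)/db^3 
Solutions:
 v(b) = C1 + Integral(C2*airyai(6^(2/3)*b/3) + C3*airybi(6^(2/3)*b/3), b)


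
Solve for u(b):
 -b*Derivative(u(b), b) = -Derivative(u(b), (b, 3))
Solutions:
 u(b) = C1 + Integral(C2*airyai(b) + C3*airybi(b), b)


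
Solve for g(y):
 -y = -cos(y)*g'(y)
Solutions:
 g(y) = C1 + Integral(y/cos(y), y)


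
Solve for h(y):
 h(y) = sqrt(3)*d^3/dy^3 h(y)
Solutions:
 h(y) = C3*exp(3^(5/6)*y/3) + (C1*sin(3^(1/3)*y/2) + C2*cos(3^(1/3)*y/2))*exp(-3^(5/6)*y/6)


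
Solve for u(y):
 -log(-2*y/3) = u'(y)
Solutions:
 u(y) = C1 - y*log(-y) + y*(-log(2) + 1 + log(3))


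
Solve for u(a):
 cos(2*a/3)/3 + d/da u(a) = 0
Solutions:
 u(a) = C1 - sin(2*a/3)/2


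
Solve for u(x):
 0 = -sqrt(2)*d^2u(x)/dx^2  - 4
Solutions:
 u(x) = C1 + C2*x - sqrt(2)*x^2


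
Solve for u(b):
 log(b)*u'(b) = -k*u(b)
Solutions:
 u(b) = C1*exp(-k*li(b))


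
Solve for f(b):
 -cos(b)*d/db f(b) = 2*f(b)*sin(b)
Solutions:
 f(b) = C1*cos(b)^2


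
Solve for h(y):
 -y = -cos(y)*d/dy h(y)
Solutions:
 h(y) = C1 + Integral(y/cos(y), y)


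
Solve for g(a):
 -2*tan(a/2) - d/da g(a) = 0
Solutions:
 g(a) = C1 + 4*log(cos(a/2))


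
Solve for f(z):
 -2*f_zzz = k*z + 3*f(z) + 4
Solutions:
 f(z) = C3*exp(-2^(2/3)*3^(1/3)*z/2) - k*z/3 + (C1*sin(2^(2/3)*3^(5/6)*z/4) + C2*cos(2^(2/3)*3^(5/6)*z/4))*exp(2^(2/3)*3^(1/3)*z/4) - 4/3


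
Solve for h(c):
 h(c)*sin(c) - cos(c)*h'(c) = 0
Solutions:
 h(c) = C1/cos(c)


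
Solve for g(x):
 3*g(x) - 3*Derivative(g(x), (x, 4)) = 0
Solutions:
 g(x) = C1*exp(-x) + C2*exp(x) + C3*sin(x) + C4*cos(x)


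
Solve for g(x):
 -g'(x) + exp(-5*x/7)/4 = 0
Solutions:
 g(x) = C1 - 7*exp(-5*x/7)/20


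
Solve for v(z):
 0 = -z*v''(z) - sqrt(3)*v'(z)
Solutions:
 v(z) = C1 + C2*z^(1 - sqrt(3))


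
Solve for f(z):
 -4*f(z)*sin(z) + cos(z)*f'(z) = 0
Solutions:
 f(z) = C1/cos(z)^4


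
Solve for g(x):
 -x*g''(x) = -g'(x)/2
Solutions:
 g(x) = C1 + C2*x^(3/2)


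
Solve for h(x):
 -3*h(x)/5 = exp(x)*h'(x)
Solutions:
 h(x) = C1*exp(3*exp(-x)/5)


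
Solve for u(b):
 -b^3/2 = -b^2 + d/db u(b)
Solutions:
 u(b) = C1 - b^4/8 + b^3/3


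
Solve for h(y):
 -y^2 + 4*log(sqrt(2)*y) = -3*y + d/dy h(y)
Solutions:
 h(y) = C1 - y^3/3 + 3*y^2/2 + 4*y*log(y) - 4*y + y*log(4)


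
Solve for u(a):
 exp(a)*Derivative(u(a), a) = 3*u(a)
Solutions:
 u(a) = C1*exp(-3*exp(-a))


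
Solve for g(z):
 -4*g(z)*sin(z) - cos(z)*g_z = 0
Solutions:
 g(z) = C1*cos(z)^4


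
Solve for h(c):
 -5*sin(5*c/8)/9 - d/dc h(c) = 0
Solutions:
 h(c) = C1 + 8*cos(5*c/8)/9


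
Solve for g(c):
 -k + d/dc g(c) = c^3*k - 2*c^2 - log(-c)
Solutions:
 g(c) = C1 + c^4*k/4 - 2*c^3/3 + c*(k + 1) - c*log(-c)


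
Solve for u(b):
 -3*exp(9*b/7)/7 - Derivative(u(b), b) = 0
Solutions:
 u(b) = C1 - exp(9*b/7)/3


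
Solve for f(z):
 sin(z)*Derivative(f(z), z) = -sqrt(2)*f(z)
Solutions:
 f(z) = C1*(cos(z) + 1)^(sqrt(2)/2)/(cos(z) - 1)^(sqrt(2)/2)


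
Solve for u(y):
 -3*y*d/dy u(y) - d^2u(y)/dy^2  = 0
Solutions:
 u(y) = C1 + C2*erf(sqrt(6)*y/2)


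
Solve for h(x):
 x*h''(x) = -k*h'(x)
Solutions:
 h(x) = C1 + x^(1 - re(k))*(C2*sin(log(x)*Abs(im(k))) + C3*cos(log(x)*im(k)))


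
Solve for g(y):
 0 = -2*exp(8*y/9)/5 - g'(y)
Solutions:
 g(y) = C1 - 9*exp(8*y/9)/20


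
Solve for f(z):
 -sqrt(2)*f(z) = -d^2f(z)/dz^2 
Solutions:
 f(z) = C1*exp(-2^(1/4)*z) + C2*exp(2^(1/4)*z)


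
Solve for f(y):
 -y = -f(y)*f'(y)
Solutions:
 f(y) = -sqrt(C1 + y^2)
 f(y) = sqrt(C1 + y^2)


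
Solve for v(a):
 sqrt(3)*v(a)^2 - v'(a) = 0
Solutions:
 v(a) = -1/(C1 + sqrt(3)*a)


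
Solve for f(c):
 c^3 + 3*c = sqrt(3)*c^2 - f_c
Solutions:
 f(c) = C1 - c^4/4 + sqrt(3)*c^3/3 - 3*c^2/2


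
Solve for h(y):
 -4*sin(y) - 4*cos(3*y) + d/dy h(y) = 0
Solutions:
 h(y) = C1 + 4*sin(3*y)/3 - 4*cos(y)


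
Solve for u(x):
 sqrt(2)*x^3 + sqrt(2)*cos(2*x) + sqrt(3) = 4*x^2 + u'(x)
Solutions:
 u(x) = C1 + sqrt(2)*x^4/4 - 4*x^3/3 + sqrt(3)*x + sqrt(2)*sin(2*x)/2


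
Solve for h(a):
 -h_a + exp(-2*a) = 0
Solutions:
 h(a) = C1 - exp(-2*a)/2


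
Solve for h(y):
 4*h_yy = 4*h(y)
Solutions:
 h(y) = C1*exp(-y) + C2*exp(y)


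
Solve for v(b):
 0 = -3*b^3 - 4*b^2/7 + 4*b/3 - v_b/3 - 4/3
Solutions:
 v(b) = C1 - 9*b^4/4 - 4*b^3/7 + 2*b^2 - 4*b


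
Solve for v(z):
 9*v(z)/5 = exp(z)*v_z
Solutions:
 v(z) = C1*exp(-9*exp(-z)/5)


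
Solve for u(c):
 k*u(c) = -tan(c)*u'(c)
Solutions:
 u(c) = C1*exp(-k*log(sin(c)))


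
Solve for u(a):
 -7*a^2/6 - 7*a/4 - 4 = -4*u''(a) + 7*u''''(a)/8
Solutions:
 u(a) = C1 + C2*a + C3*exp(-4*sqrt(14)*a/7) + C4*exp(4*sqrt(14)*a/7) + 7*a^4/288 + 7*a^3/96 + 433*a^2/768


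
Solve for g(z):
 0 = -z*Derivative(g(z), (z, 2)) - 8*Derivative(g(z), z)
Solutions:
 g(z) = C1 + C2/z^7


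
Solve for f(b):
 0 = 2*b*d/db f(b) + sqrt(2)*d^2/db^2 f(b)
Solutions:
 f(b) = C1 + C2*erf(2^(3/4)*b/2)


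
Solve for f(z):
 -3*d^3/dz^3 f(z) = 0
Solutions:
 f(z) = C1 + C2*z + C3*z^2


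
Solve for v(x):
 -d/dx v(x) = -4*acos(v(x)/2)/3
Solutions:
 Integral(1/acos(_y/2), (_y, v(x))) = C1 + 4*x/3


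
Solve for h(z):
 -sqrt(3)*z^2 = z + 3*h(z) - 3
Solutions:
 h(z) = -sqrt(3)*z^2/3 - z/3 + 1


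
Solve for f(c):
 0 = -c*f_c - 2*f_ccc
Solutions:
 f(c) = C1 + Integral(C2*airyai(-2^(2/3)*c/2) + C3*airybi(-2^(2/3)*c/2), c)


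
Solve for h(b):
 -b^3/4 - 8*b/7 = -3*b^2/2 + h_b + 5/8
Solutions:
 h(b) = C1 - b^4/16 + b^3/2 - 4*b^2/7 - 5*b/8


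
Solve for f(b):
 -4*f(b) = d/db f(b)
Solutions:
 f(b) = C1*exp(-4*b)


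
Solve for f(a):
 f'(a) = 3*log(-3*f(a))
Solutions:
 -Integral(1/(log(-_y) + log(3)), (_y, f(a)))/3 = C1 - a


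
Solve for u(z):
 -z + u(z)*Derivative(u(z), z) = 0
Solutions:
 u(z) = -sqrt(C1 + z^2)
 u(z) = sqrt(C1 + z^2)


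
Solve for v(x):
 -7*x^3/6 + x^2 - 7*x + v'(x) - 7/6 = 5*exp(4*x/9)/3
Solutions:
 v(x) = C1 + 7*x^4/24 - x^3/3 + 7*x^2/2 + 7*x/6 + 15*exp(4*x/9)/4


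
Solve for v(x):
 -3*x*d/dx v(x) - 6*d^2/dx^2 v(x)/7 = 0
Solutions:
 v(x) = C1 + C2*erf(sqrt(7)*x/2)


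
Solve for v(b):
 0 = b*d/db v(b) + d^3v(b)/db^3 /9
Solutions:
 v(b) = C1 + Integral(C2*airyai(-3^(2/3)*b) + C3*airybi(-3^(2/3)*b), b)


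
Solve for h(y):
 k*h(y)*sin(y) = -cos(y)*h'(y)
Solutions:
 h(y) = C1*exp(k*log(cos(y)))


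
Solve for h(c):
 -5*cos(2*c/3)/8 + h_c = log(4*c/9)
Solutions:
 h(c) = C1 + c*log(c) - 2*c*log(3) - c + 2*c*log(2) + 15*sin(2*c/3)/16


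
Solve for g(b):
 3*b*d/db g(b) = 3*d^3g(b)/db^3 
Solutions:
 g(b) = C1 + Integral(C2*airyai(b) + C3*airybi(b), b)


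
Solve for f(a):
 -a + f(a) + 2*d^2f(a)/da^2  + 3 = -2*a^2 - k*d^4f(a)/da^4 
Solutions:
 f(a) = C1*exp(-a*sqrt((-sqrt(1 - k) - 1)/k)) + C2*exp(a*sqrt((-sqrt(1 - k) - 1)/k)) + C3*exp(-a*sqrt((sqrt(1 - k) - 1)/k)) + C4*exp(a*sqrt((sqrt(1 - k) - 1)/k)) - 2*a^2 + a + 5


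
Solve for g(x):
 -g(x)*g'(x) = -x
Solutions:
 g(x) = -sqrt(C1 + x^2)
 g(x) = sqrt(C1 + x^2)


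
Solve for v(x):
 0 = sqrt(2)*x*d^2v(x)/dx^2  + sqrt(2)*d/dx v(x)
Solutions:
 v(x) = C1 + C2*log(x)


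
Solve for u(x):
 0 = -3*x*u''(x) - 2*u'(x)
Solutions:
 u(x) = C1 + C2*x^(1/3)


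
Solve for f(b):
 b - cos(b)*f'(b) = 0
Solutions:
 f(b) = C1 + Integral(b/cos(b), b)


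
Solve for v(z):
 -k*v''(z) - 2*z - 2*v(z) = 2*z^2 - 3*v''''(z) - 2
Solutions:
 v(z) = C1*exp(-sqrt(6)*z*sqrt(k - sqrt(k^2 + 24))/6) + C2*exp(sqrt(6)*z*sqrt(k - sqrt(k^2 + 24))/6) + C3*exp(-sqrt(6)*z*sqrt(k + sqrt(k^2 + 24))/6) + C4*exp(sqrt(6)*z*sqrt(k + sqrt(k^2 + 24))/6) + k - z^2 - z + 1


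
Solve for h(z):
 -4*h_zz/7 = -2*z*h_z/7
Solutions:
 h(z) = C1 + C2*erfi(z/2)


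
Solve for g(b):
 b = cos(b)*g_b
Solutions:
 g(b) = C1 + Integral(b/cos(b), b)


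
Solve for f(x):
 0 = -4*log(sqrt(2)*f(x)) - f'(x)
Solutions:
 Integral(1/(2*log(_y) + log(2)), (_y, f(x)))/2 = C1 - x


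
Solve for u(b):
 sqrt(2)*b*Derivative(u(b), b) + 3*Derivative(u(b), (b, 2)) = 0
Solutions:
 u(b) = C1 + C2*erf(2^(3/4)*sqrt(3)*b/6)


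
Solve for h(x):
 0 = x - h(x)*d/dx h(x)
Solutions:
 h(x) = -sqrt(C1 + x^2)
 h(x) = sqrt(C1 + x^2)


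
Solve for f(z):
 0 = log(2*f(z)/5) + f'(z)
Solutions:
 Integral(1/(log(_y) - log(5) + log(2)), (_y, f(z))) = C1 - z


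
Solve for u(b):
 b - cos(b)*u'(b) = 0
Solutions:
 u(b) = C1 + Integral(b/cos(b), b)


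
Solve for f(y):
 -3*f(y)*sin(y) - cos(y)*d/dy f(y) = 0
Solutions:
 f(y) = C1*cos(y)^3


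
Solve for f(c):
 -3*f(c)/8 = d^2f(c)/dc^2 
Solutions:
 f(c) = C1*sin(sqrt(6)*c/4) + C2*cos(sqrt(6)*c/4)


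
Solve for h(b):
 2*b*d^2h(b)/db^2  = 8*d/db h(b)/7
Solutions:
 h(b) = C1 + C2*b^(11/7)


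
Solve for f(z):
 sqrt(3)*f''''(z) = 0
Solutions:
 f(z) = C1 + C2*z + C3*z^2 + C4*z^3


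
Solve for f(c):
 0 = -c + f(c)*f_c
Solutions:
 f(c) = -sqrt(C1 + c^2)
 f(c) = sqrt(C1 + c^2)


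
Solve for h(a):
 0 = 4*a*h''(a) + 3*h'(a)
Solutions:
 h(a) = C1 + C2*a^(1/4)


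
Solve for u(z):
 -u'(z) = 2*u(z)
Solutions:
 u(z) = C1*exp(-2*z)


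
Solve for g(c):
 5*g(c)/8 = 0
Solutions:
 g(c) = 0


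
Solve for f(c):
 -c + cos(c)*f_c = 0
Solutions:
 f(c) = C1 + Integral(c/cos(c), c)


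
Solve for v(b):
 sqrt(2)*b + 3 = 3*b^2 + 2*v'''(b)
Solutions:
 v(b) = C1 + C2*b + C3*b^2 - b^5/40 + sqrt(2)*b^4/48 + b^3/4


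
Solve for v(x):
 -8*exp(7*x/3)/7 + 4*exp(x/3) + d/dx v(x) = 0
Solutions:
 v(x) = C1 + 24*exp(7*x/3)/49 - 12*exp(x/3)


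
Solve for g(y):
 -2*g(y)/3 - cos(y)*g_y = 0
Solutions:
 g(y) = C1*(sin(y) - 1)^(1/3)/(sin(y) + 1)^(1/3)


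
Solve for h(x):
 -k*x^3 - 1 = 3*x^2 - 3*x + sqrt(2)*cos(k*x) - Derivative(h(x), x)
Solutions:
 h(x) = C1 + k*x^4/4 + x^3 - 3*x^2/2 + x + sqrt(2)*sin(k*x)/k


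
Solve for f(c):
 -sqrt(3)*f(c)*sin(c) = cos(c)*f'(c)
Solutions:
 f(c) = C1*cos(c)^(sqrt(3))


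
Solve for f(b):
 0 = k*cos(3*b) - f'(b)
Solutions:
 f(b) = C1 + k*sin(3*b)/3


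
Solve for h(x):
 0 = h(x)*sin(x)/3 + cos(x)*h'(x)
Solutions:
 h(x) = C1*cos(x)^(1/3)


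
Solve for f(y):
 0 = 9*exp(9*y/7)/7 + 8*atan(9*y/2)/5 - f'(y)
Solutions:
 f(y) = C1 + 8*y*atan(9*y/2)/5 + exp(9*y/7) - 8*log(81*y^2 + 4)/45


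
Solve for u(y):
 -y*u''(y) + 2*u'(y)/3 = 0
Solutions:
 u(y) = C1 + C2*y^(5/3)


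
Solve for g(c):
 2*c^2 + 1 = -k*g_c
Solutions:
 g(c) = C1 - 2*c^3/(3*k) - c/k


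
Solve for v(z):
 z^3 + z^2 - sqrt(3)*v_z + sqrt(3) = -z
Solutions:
 v(z) = C1 + sqrt(3)*z^4/12 + sqrt(3)*z^3/9 + sqrt(3)*z^2/6 + z


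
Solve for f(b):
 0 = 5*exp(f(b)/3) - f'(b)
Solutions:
 f(b) = 3*log(-1/(C1 + 5*b)) + 3*log(3)


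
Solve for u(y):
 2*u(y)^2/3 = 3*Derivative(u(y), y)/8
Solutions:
 u(y) = -9/(C1 + 16*y)


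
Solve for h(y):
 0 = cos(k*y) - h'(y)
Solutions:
 h(y) = C1 + sin(k*y)/k


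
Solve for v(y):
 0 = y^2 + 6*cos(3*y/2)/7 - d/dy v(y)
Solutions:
 v(y) = C1 + y^3/3 + 4*sin(3*y/2)/7


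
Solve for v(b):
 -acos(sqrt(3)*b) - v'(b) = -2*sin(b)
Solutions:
 v(b) = C1 - b*acos(sqrt(3)*b) + sqrt(3)*sqrt(1 - 3*b^2)/3 - 2*cos(b)


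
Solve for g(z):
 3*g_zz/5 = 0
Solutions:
 g(z) = C1 + C2*z


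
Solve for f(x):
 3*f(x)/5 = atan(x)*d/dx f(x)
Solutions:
 f(x) = C1*exp(3*Integral(1/atan(x), x)/5)


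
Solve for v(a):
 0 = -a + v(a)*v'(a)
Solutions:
 v(a) = -sqrt(C1 + a^2)
 v(a) = sqrt(C1 + a^2)


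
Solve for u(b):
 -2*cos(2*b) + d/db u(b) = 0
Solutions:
 u(b) = C1 + sin(2*b)


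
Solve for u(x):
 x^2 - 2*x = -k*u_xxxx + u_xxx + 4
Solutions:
 u(x) = C1 + C2*x + C3*x^2 + C4*exp(x/k) + x^5/60 + x^4*(k - 1)/12 + x^3*(k^2 - k - 2)/3


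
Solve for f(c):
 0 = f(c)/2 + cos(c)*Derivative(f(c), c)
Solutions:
 f(c) = C1*(sin(c) - 1)^(1/4)/(sin(c) + 1)^(1/4)


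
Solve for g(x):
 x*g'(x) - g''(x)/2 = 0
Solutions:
 g(x) = C1 + C2*erfi(x)


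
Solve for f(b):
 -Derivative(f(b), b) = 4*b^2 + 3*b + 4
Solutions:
 f(b) = C1 - 4*b^3/3 - 3*b^2/2 - 4*b


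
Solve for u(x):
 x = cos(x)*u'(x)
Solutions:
 u(x) = C1 + Integral(x/cos(x), x)


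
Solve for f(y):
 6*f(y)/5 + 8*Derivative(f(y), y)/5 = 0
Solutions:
 f(y) = C1*exp(-3*y/4)


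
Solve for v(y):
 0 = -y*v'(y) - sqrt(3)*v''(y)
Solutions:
 v(y) = C1 + C2*erf(sqrt(2)*3^(3/4)*y/6)


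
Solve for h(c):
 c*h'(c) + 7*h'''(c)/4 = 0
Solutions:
 h(c) = C1 + Integral(C2*airyai(-14^(2/3)*c/7) + C3*airybi(-14^(2/3)*c/7), c)


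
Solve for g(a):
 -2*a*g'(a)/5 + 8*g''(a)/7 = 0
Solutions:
 g(a) = C1 + C2*erfi(sqrt(70)*a/20)


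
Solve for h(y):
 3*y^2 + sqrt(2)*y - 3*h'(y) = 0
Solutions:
 h(y) = C1 + y^3/3 + sqrt(2)*y^2/6


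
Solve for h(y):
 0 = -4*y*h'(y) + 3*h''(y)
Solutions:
 h(y) = C1 + C2*erfi(sqrt(6)*y/3)


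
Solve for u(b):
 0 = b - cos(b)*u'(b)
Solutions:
 u(b) = C1 + Integral(b/cos(b), b)


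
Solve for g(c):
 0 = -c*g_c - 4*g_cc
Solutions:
 g(c) = C1 + C2*erf(sqrt(2)*c/4)


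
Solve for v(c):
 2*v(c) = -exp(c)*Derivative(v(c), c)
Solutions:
 v(c) = C1*exp(2*exp(-c))


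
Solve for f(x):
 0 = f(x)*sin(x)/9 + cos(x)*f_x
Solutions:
 f(x) = C1*cos(x)^(1/9)


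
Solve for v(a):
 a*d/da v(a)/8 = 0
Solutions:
 v(a) = C1


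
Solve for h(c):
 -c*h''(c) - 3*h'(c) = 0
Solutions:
 h(c) = C1 + C2/c^2


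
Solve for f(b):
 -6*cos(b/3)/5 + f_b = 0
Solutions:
 f(b) = C1 + 18*sin(b/3)/5


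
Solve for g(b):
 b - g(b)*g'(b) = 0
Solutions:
 g(b) = -sqrt(C1 + b^2)
 g(b) = sqrt(C1 + b^2)


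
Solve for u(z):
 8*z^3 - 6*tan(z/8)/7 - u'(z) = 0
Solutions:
 u(z) = C1 + 2*z^4 + 48*log(cos(z/8))/7


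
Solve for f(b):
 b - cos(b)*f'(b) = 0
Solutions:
 f(b) = C1 + Integral(b/cos(b), b)


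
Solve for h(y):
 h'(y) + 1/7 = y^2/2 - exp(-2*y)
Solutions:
 h(y) = C1 + y^3/6 - y/7 + exp(-2*y)/2


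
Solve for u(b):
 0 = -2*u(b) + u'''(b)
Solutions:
 u(b) = C3*exp(2^(1/3)*b) + (C1*sin(2^(1/3)*sqrt(3)*b/2) + C2*cos(2^(1/3)*sqrt(3)*b/2))*exp(-2^(1/3)*b/2)


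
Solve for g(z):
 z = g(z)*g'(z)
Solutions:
 g(z) = -sqrt(C1 + z^2)
 g(z) = sqrt(C1 + z^2)


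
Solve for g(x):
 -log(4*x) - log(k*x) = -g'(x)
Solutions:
 g(x) = C1 + x*(log(k) - 2 + 2*log(2)) + 2*x*log(x)


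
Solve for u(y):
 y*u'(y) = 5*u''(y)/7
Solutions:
 u(y) = C1 + C2*erfi(sqrt(70)*y/10)


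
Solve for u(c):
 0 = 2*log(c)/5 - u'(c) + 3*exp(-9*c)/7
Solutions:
 u(c) = C1 + 2*c*log(c)/5 - 2*c/5 - exp(-9*c)/21


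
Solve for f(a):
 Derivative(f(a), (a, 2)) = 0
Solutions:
 f(a) = C1 + C2*a


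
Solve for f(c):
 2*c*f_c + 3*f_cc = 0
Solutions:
 f(c) = C1 + C2*erf(sqrt(3)*c/3)


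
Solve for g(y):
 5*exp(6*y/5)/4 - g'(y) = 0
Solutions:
 g(y) = C1 + 25*exp(6*y/5)/24


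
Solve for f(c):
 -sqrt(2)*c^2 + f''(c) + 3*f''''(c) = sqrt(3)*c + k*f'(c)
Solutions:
 f(c) = C1 + C2*exp(2^(1/3)*c*(-2^(1/3)*(-9*k + sqrt(81*k^2 + 4))^(1/3) + 2/(-9*k + sqrt(81*k^2 + 4))^(1/3))/6) + C3*exp(2^(1/3)*c*(2^(1/3)*(-9*k + sqrt(81*k^2 + 4))^(1/3) - 2^(1/3)*sqrt(3)*I*(-9*k + sqrt(81*k^2 + 4))^(1/3) + 8/((-1 + sqrt(3)*I)*(-9*k + sqrt(81*k^2 + 4))^(1/3)))/12) + C4*exp(2^(1/3)*c*(2^(1/3)*(-9*k + sqrt(81*k^2 + 4))^(1/3) + 2^(1/3)*sqrt(3)*I*(-9*k + sqrt(81*k^2 + 4))^(1/3) - 8/((1 + sqrt(3)*I)*(-9*k + sqrt(81*k^2 + 4))^(1/3)))/12) - sqrt(2)*c^3/(3*k) - sqrt(3)*c^2/(2*k) - sqrt(2)*c^2/k^2 - sqrt(3)*c/k^2 - 2*sqrt(2)*c/k^3


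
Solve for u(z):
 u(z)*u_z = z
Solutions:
 u(z) = -sqrt(C1 + z^2)
 u(z) = sqrt(C1 + z^2)


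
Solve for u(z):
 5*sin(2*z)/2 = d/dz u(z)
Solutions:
 u(z) = C1 - 5*cos(2*z)/4


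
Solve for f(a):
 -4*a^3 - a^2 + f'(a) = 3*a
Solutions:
 f(a) = C1 + a^4 + a^3/3 + 3*a^2/2


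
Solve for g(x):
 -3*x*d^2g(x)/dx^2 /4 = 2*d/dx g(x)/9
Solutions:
 g(x) = C1 + C2*x^(19/27)


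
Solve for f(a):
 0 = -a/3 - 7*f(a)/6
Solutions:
 f(a) = -2*a/7


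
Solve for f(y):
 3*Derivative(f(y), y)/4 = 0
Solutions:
 f(y) = C1


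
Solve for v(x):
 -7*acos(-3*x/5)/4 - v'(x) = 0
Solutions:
 v(x) = C1 - 7*x*acos(-3*x/5)/4 - 7*sqrt(25 - 9*x^2)/12


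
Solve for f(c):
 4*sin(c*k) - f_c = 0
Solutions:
 f(c) = C1 - 4*cos(c*k)/k


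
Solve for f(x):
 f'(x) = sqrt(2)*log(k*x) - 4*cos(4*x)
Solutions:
 f(x) = C1 + sqrt(2)*x*(log(k*x) - 1) - sin(4*x)


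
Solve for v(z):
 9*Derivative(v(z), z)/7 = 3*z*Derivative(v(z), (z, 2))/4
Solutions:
 v(z) = C1 + C2*z^(19/7)


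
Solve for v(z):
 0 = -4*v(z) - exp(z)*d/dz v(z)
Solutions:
 v(z) = C1*exp(4*exp(-z))


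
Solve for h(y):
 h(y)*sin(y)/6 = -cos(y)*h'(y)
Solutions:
 h(y) = C1*cos(y)^(1/6)


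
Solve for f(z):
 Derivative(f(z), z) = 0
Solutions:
 f(z) = C1


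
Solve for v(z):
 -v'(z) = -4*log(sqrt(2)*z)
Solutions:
 v(z) = C1 + 4*z*log(z) - 4*z + z*log(4)


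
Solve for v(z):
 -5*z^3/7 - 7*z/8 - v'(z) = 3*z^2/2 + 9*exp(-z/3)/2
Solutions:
 v(z) = C1 - 5*z^4/28 - z^3/2 - 7*z^2/16 + 27*exp(-z/3)/2


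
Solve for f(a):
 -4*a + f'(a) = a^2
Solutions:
 f(a) = C1 + a^3/3 + 2*a^2


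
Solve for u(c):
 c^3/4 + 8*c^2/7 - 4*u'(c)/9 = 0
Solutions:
 u(c) = C1 + 9*c^4/64 + 6*c^3/7


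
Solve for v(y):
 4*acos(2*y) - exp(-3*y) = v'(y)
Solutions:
 v(y) = C1 + 4*y*acos(2*y) - 2*sqrt(1 - 4*y^2) + exp(-3*y)/3


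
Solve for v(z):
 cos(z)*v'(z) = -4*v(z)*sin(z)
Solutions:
 v(z) = C1*cos(z)^4


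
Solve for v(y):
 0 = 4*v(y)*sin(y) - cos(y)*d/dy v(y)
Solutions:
 v(y) = C1/cos(y)^4


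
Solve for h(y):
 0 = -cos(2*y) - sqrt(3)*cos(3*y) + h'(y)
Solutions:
 h(y) = C1 + sin(2*y)/2 + sqrt(3)*sin(3*y)/3


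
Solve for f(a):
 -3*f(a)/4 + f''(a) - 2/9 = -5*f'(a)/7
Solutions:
 f(a) = C1*exp(a*(-5 + 2*sqrt(43))/14) + C2*exp(-a*(5 + 2*sqrt(43))/14) - 8/27


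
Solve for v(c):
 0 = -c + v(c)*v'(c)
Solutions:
 v(c) = -sqrt(C1 + c^2)
 v(c) = sqrt(C1 + c^2)


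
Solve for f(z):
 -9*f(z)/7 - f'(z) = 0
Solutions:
 f(z) = C1*exp(-9*z/7)


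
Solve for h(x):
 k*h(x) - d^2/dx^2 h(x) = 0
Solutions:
 h(x) = C1*exp(-sqrt(k)*x) + C2*exp(sqrt(k)*x)


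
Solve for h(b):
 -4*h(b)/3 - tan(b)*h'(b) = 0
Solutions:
 h(b) = C1/sin(b)^(4/3)


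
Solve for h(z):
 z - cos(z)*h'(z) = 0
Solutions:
 h(z) = C1 + Integral(z/cos(z), z)


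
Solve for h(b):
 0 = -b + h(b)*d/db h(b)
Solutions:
 h(b) = -sqrt(C1 + b^2)
 h(b) = sqrt(C1 + b^2)


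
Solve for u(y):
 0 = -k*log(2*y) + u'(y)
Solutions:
 u(y) = C1 + k*y*log(y) - k*y + k*y*log(2)


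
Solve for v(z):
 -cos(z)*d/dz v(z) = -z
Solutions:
 v(z) = C1 + Integral(z/cos(z), z)


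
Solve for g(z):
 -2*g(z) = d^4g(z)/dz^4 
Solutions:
 g(z) = (C1*sin(2^(3/4)*z/2) + C2*cos(2^(3/4)*z/2))*exp(-2^(3/4)*z/2) + (C3*sin(2^(3/4)*z/2) + C4*cos(2^(3/4)*z/2))*exp(2^(3/4)*z/2)


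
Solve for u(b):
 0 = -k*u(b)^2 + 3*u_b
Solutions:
 u(b) = -3/(C1 + b*k)


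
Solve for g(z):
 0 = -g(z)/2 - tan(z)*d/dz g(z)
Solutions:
 g(z) = C1/sqrt(sin(z))


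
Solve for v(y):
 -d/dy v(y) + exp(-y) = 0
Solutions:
 v(y) = C1 - exp(-y)


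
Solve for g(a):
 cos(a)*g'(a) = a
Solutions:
 g(a) = C1 + Integral(a/cos(a), a)


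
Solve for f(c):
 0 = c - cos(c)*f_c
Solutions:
 f(c) = C1 + Integral(c/cos(c), c)


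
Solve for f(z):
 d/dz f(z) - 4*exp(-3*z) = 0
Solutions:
 f(z) = C1 - 4*exp(-3*z)/3


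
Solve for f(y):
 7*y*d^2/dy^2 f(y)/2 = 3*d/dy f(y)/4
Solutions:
 f(y) = C1 + C2*y^(17/14)


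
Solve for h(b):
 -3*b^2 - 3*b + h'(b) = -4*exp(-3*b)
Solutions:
 h(b) = C1 + b^3 + 3*b^2/2 + 4*exp(-3*b)/3


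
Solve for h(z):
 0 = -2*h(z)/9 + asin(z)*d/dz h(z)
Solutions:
 h(z) = C1*exp(2*Integral(1/asin(z), z)/9)


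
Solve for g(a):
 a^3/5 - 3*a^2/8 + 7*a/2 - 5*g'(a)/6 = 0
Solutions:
 g(a) = C1 + 3*a^4/50 - 3*a^3/20 + 21*a^2/10


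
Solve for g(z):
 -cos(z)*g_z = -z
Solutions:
 g(z) = C1 + Integral(z/cos(z), z)


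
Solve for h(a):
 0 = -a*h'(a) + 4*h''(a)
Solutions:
 h(a) = C1 + C2*erfi(sqrt(2)*a/4)


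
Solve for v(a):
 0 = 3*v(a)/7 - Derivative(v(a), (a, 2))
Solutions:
 v(a) = C1*exp(-sqrt(21)*a/7) + C2*exp(sqrt(21)*a/7)


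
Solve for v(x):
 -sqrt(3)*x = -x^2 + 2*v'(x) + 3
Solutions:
 v(x) = C1 + x^3/6 - sqrt(3)*x^2/4 - 3*x/2


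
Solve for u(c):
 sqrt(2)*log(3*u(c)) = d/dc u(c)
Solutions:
 -sqrt(2)*Integral(1/(log(_y) + log(3)), (_y, u(c)))/2 = C1 - c


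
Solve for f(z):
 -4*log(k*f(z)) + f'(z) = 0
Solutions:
 li(k*f(z))/k = C1 + 4*z


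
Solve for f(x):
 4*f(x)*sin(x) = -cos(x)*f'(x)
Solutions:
 f(x) = C1*cos(x)^4


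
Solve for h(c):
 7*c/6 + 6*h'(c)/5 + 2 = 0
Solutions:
 h(c) = C1 - 35*c^2/72 - 5*c/3


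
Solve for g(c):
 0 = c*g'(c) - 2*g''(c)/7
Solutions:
 g(c) = C1 + C2*erfi(sqrt(7)*c/2)


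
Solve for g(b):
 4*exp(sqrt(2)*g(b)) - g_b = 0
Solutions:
 g(b) = sqrt(2)*(2*log(-1/(C1 + 4*b)) - log(2))/4


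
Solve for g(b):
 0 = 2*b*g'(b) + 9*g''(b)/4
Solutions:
 g(b) = C1 + C2*erf(2*b/3)


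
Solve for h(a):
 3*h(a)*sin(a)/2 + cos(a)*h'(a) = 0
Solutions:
 h(a) = C1*cos(a)^(3/2)


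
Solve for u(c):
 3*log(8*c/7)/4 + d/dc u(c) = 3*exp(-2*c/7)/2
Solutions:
 u(c) = C1 - 3*c*log(c)/4 + 3*c*(-3*log(2) + 1 + log(7))/4 - 21*exp(-2*c/7)/4


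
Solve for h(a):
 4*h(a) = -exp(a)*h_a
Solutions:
 h(a) = C1*exp(4*exp(-a))


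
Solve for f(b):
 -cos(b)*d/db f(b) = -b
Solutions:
 f(b) = C1 + Integral(b/cos(b), b)


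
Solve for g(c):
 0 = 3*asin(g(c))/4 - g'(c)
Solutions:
 Integral(1/asin(_y), (_y, g(c))) = C1 + 3*c/4


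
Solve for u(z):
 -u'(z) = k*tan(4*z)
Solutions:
 u(z) = C1 + k*log(cos(4*z))/4


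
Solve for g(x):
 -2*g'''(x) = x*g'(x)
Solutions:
 g(x) = C1 + Integral(C2*airyai(-2^(2/3)*x/2) + C3*airybi(-2^(2/3)*x/2), x)


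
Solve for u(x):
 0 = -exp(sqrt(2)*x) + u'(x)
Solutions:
 u(x) = C1 + sqrt(2)*exp(sqrt(2)*x)/2


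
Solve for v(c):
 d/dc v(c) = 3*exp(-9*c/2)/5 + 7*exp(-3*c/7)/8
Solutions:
 v(c) = C1 - 2*exp(-9*c/2)/15 - 49*exp(-3*c/7)/24


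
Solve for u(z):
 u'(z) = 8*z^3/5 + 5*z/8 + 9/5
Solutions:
 u(z) = C1 + 2*z^4/5 + 5*z^2/16 + 9*z/5


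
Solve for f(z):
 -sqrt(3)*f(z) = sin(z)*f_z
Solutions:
 f(z) = C1*(cos(z) + 1)^(sqrt(3)/2)/(cos(z) - 1)^(sqrt(3)/2)


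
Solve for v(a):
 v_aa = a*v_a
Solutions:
 v(a) = C1 + C2*erfi(sqrt(2)*a/2)


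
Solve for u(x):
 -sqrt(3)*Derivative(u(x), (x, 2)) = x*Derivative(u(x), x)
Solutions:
 u(x) = C1 + C2*erf(sqrt(2)*3^(3/4)*x/6)


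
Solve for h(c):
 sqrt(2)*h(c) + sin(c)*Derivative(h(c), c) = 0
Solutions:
 h(c) = C1*(cos(c) + 1)^(sqrt(2)/2)/(cos(c) - 1)^(sqrt(2)/2)


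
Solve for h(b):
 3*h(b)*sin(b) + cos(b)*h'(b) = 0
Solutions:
 h(b) = C1*cos(b)^3


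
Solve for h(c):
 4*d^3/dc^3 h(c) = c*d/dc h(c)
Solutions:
 h(c) = C1 + Integral(C2*airyai(2^(1/3)*c/2) + C3*airybi(2^(1/3)*c/2), c)


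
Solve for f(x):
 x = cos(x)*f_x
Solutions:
 f(x) = C1 + Integral(x/cos(x), x)


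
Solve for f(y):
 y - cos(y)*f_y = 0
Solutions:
 f(y) = C1 + Integral(y/cos(y), y)


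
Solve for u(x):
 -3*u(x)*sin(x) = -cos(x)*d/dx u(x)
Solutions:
 u(x) = C1/cos(x)^3


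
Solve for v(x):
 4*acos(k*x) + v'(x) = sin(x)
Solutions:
 v(x) = C1 - 4*Piecewise((x*acos(k*x) - sqrt(-k^2*x^2 + 1)/k, Ne(k, 0)), (pi*x/2, True)) - cos(x)


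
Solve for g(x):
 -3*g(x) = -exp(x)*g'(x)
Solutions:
 g(x) = C1*exp(-3*exp(-x))


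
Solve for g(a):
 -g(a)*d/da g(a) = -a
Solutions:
 g(a) = -sqrt(C1 + a^2)
 g(a) = sqrt(C1 + a^2)


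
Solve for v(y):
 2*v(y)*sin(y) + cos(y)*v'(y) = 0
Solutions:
 v(y) = C1*cos(y)^2


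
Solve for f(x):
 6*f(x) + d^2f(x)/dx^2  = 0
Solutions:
 f(x) = C1*sin(sqrt(6)*x) + C2*cos(sqrt(6)*x)


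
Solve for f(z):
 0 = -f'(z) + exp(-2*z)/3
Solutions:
 f(z) = C1 - exp(-2*z)/6


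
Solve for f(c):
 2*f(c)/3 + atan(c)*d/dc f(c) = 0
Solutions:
 f(c) = C1*exp(-2*Integral(1/atan(c), c)/3)


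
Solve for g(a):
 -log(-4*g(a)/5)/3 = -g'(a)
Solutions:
 -3*Integral(1/(log(-_y) - log(5) + 2*log(2)), (_y, g(a))) = C1 - a


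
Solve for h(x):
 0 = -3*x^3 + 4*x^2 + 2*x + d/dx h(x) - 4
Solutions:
 h(x) = C1 + 3*x^4/4 - 4*x^3/3 - x^2 + 4*x


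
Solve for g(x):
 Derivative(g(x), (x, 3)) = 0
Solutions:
 g(x) = C1 + C2*x + C3*x^2


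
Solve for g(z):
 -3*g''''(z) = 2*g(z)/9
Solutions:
 g(z) = (C1*sin(2^(3/4)*3^(1/4)*z/6) + C2*cos(2^(3/4)*3^(1/4)*z/6))*exp(-2^(3/4)*3^(1/4)*z/6) + (C3*sin(2^(3/4)*3^(1/4)*z/6) + C4*cos(2^(3/4)*3^(1/4)*z/6))*exp(2^(3/4)*3^(1/4)*z/6)


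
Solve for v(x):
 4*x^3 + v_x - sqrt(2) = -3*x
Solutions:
 v(x) = C1 - x^4 - 3*x^2/2 + sqrt(2)*x


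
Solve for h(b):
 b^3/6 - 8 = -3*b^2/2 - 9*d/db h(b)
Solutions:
 h(b) = C1 - b^4/216 - b^3/18 + 8*b/9


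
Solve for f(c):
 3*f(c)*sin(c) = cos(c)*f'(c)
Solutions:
 f(c) = C1/cos(c)^3


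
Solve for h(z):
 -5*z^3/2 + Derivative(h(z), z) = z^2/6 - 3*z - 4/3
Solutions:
 h(z) = C1 + 5*z^4/8 + z^3/18 - 3*z^2/2 - 4*z/3


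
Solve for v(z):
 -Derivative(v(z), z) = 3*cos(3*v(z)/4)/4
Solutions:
 3*z/4 - 2*log(sin(3*v(z)/4) - 1)/3 + 2*log(sin(3*v(z)/4) + 1)/3 = C1


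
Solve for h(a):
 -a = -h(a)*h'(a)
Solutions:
 h(a) = -sqrt(C1 + a^2)
 h(a) = sqrt(C1 + a^2)


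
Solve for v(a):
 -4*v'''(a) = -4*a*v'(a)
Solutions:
 v(a) = C1 + Integral(C2*airyai(a) + C3*airybi(a), a)


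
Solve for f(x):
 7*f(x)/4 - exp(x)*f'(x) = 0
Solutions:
 f(x) = C1*exp(-7*exp(-x)/4)


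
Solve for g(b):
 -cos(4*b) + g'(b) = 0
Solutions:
 g(b) = C1 + sin(4*b)/4


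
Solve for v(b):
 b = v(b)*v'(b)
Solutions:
 v(b) = -sqrt(C1 + b^2)
 v(b) = sqrt(C1 + b^2)


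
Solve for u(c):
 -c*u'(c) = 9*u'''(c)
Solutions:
 u(c) = C1 + Integral(C2*airyai(-3^(1/3)*c/3) + C3*airybi(-3^(1/3)*c/3), c)


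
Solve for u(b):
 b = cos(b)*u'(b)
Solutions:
 u(b) = C1 + Integral(b/cos(b), b)


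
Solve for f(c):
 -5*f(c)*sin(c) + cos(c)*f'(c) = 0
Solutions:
 f(c) = C1/cos(c)^5


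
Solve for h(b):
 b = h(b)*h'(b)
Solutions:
 h(b) = -sqrt(C1 + b^2)
 h(b) = sqrt(C1 + b^2)


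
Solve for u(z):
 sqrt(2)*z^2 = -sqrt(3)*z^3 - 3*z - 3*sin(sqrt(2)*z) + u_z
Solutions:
 u(z) = C1 + sqrt(3)*z^4/4 + sqrt(2)*z^3/3 + 3*z^2/2 - 3*sqrt(2)*cos(sqrt(2)*z)/2


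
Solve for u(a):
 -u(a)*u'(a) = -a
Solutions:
 u(a) = -sqrt(C1 + a^2)
 u(a) = sqrt(C1 + a^2)


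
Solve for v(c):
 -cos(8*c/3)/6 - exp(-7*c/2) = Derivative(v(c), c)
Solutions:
 v(c) = C1 - sin(8*c/3)/16 + 2*exp(-7*c/2)/7


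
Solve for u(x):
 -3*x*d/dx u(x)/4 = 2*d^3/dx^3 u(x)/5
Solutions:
 u(x) = C1 + Integral(C2*airyai(-15^(1/3)*x/2) + C3*airybi(-15^(1/3)*x/2), x)


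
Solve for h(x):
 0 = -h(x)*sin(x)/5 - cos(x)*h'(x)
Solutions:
 h(x) = C1*cos(x)^(1/5)


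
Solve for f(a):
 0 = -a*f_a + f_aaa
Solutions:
 f(a) = C1 + Integral(C2*airyai(a) + C3*airybi(a), a)


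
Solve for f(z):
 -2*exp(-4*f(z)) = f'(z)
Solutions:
 f(z) = log(-I*(C1 - 8*z)^(1/4))
 f(z) = log(I*(C1 - 8*z)^(1/4))
 f(z) = log(-(C1 - 8*z)^(1/4))
 f(z) = log(C1 - 8*z)/4


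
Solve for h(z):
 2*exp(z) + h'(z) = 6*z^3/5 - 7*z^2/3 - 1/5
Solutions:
 h(z) = C1 + 3*z^4/10 - 7*z^3/9 - z/5 - 2*exp(z)


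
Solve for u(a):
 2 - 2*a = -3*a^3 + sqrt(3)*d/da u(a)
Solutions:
 u(a) = C1 + sqrt(3)*a^4/4 - sqrt(3)*a^2/3 + 2*sqrt(3)*a/3


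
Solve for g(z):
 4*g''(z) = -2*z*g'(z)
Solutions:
 g(z) = C1 + C2*erf(z/2)


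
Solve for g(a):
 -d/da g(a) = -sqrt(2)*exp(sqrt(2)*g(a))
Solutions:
 g(a) = sqrt(2)*(2*log(-1/(C1 + sqrt(2)*a)) - log(2))/4


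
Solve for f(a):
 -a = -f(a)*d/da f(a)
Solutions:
 f(a) = -sqrt(C1 + a^2)
 f(a) = sqrt(C1 + a^2)


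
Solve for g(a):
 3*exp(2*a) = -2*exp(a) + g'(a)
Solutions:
 g(a) = C1 + 3*exp(2*a)/2 + 2*exp(a)


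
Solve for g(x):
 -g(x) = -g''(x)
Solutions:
 g(x) = C1*exp(-x) + C2*exp(x)


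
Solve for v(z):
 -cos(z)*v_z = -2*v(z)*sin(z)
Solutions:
 v(z) = C1/cos(z)^2


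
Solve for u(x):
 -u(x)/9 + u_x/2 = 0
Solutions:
 u(x) = C1*exp(2*x/9)


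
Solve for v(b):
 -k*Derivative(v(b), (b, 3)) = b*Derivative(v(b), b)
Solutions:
 v(b) = C1 + Integral(C2*airyai(b*(-1/k)^(1/3)) + C3*airybi(b*(-1/k)^(1/3)), b)


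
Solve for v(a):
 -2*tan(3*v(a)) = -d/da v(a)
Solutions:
 v(a) = -asin(C1*exp(6*a))/3 + pi/3
 v(a) = asin(C1*exp(6*a))/3


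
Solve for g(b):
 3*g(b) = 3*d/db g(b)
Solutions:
 g(b) = C1*exp(b)


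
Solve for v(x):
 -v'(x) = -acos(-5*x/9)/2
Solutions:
 v(x) = C1 + x*acos(-5*x/9)/2 + sqrt(81 - 25*x^2)/10


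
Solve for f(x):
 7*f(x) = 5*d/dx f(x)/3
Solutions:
 f(x) = C1*exp(21*x/5)


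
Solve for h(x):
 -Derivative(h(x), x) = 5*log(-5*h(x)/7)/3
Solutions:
 3*Integral(1/(log(-_y) - log(7) + log(5)), (_y, h(x)))/5 = C1 - x


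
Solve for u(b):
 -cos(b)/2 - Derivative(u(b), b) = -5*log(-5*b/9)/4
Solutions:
 u(b) = C1 + 5*b*log(-b)/4 - 5*b*log(3)/2 - 5*b/4 + 5*b*log(5)/4 - sin(b)/2


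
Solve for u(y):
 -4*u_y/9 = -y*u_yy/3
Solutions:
 u(y) = C1 + C2*y^(7/3)


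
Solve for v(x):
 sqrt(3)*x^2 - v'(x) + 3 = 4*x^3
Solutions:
 v(x) = C1 - x^4 + sqrt(3)*x^3/3 + 3*x


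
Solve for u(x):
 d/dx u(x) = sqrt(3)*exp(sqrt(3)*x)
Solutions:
 u(x) = C1 + exp(sqrt(3)*x)


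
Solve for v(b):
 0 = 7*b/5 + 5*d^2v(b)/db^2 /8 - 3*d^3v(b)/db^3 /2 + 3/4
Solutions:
 v(b) = C1 + C2*b + C3*exp(5*b/12) - 28*b^3/75 - 411*b^2/125


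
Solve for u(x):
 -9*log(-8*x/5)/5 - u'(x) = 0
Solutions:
 u(x) = C1 - 9*x*log(-x)/5 + 9*x*(-3*log(2) + 1 + log(5))/5


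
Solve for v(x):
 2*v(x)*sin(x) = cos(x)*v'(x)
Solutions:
 v(x) = C1/cos(x)^2


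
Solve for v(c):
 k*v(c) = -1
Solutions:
 v(c) = -1/k


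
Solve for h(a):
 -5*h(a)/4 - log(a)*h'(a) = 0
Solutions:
 h(a) = C1*exp(-5*li(a)/4)


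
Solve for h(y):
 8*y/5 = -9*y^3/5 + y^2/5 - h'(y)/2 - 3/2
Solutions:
 h(y) = C1 - 9*y^4/10 + 2*y^3/15 - 8*y^2/5 - 3*y


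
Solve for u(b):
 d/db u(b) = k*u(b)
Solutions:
 u(b) = C1*exp(b*k)


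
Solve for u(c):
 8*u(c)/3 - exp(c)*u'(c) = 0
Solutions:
 u(c) = C1*exp(-8*exp(-c)/3)


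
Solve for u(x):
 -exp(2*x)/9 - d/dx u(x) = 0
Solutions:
 u(x) = C1 - exp(2*x)/18


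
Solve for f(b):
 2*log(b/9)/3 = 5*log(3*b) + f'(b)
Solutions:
 f(b) = C1 - 13*b*log(b)/3 - 19*b*log(3)/3 + 13*b/3


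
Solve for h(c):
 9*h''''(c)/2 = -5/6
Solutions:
 h(c) = C1 + C2*c + C3*c^2 + C4*c^3 - 5*c^4/648


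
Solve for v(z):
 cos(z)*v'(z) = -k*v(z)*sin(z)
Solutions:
 v(z) = C1*exp(k*log(cos(z)))


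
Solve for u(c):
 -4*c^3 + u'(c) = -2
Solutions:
 u(c) = C1 + c^4 - 2*c


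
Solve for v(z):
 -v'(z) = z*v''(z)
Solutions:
 v(z) = C1 + C2*log(z)


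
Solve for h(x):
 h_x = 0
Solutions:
 h(x) = C1


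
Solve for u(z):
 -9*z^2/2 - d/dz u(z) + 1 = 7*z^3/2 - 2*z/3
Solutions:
 u(z) = C1 - 7*z^4/8 - 3*z^3/2 + z^2/3 + z


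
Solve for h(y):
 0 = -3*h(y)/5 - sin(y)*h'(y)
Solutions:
 h(y) = C1*(cos(y) + 1)^(3/10)/(cos(y) - 1)^(3/10)


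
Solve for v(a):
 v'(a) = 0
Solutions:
 v(a) = C1


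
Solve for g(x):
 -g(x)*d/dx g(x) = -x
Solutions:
 g(x) = -sqrt(C1 + x^2)
 g(x) = sqrt(C1 + x^2)


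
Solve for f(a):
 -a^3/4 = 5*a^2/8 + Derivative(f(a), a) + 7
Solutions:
 f(a) = C1 - a^4/16 - 5*a^3/24 - 7*a


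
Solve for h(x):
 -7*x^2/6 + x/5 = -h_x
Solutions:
 h(x) = C1 + 7*x^3/18 - x^2/10


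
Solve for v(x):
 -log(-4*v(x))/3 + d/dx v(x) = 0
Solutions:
 -3*Integral(1/(log(-_y) + 2*log(2)), (_y, v(x))) = C1 - x


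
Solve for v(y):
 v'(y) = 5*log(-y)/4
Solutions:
 v(y) = C1 + 5*y*log(-y)/4 - 5*y/4


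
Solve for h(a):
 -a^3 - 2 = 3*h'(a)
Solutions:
 h(a) = C1 - a^4/12 - 2*a/3


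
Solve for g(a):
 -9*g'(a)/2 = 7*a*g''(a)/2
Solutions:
 g(a) = C1 + C2/a^(2/7)


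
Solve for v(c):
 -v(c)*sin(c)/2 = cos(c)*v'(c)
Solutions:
 v(c) = C1*sqrt(cos(c))


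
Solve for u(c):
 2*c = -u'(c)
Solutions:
 u(c) = C1 - c^2


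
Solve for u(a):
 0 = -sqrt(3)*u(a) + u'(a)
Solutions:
 u(a) = C1*exp(sqrt(3)*a)


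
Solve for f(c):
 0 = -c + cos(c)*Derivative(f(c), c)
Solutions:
 f(c) = C1 + Integral(c/cos(c), c)


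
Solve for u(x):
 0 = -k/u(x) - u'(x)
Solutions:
 u(x) = -sqrt(C1 - 2*k*x)
 u(x) = sqrt(C1 - 2*k*x)


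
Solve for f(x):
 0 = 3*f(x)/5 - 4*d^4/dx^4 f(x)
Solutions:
 f(x) = C1*exp(-sqrt(2)*3^(1/4)*5^(3/4)*x/10) + C2*exp(sqrt(2)*3^(1/4)*5^(3/4)*x/10) + C3*sin(sqrt(2)*3^(1/4)*5^(3/4)*x/10) + C4*cos(sqrt(2)*3^(1/4)*5^(3/4)*x/10)


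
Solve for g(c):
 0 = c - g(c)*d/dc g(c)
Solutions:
 g(c) = -sqrt(C1 + c^2)
 g(c) = sqrt(C1 + c^2)


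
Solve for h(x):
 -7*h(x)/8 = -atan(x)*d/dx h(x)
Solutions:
 h(x) = C1*exp(7*Integral(1/atan(x), x)/8)


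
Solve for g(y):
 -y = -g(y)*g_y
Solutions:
 g(y) = -sqrt(C1 + y^2)
 g(y) = sqrt(C1 + y^2)


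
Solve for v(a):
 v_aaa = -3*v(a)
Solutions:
 v(a) = C3*exp(-3^(1/3)*a) + (C1*sin(3^(5/6)*a/2) + C2*cos(3^(5/6)*a/2))*exp(3^(1/3)*a/2)


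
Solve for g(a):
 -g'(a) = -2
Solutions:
 g(a) = C1 + 2*a


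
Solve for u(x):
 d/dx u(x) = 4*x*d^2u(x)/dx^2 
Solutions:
 u(x) = C1 + C2*x^(5/4)


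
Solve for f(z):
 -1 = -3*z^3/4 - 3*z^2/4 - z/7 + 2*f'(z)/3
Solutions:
 f(z) = C1 + 9*z^4/32 + 3*z^3/8 + 3*z^2/28 - 3*z/2


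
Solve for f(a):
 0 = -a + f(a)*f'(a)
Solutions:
 f(a) = -sqrt(C1 + a^2)
 f(a) = sqrt(C1 + a^2)


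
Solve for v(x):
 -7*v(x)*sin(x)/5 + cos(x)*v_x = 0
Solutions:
 v(x) = C1/cos(x)^(7/5)


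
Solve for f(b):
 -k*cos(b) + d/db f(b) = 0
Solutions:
 f(b) = C1 + k*sin(b)


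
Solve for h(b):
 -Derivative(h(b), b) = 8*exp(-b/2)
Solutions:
 h(b) = C1 + 16*exp(-b/2)


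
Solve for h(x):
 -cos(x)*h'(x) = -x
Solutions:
 h(x) = C1 + Integral(x/cos(x), x)


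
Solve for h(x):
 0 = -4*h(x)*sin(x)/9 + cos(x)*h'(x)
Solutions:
 h(x) = C1/cos(x)^(4/9)


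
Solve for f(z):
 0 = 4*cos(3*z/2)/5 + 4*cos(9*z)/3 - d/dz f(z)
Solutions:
 f(z) = C1 + 8*sin(3*z/2)/15 + 4*sin(9*z)/27


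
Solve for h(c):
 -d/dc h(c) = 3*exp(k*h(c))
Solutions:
 h(c) = Piecewise((log(1/(C1*k + 3*c*k))/k, Ne(k, 0)), (nan, True))
 h(c) = Piecewise((C1 - 3*c, Eq(k, 0)), (nan, True))


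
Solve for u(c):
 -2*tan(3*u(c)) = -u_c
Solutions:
 u(c) = -asin(C1*exp(6*c))/3 + pi/3
 u(c) = asin(C1*exp(6*c))/3


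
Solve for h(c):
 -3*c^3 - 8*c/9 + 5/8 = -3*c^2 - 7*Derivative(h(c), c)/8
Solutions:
 h(c) = C1 + 6*c^4/7 - 8*c^3/7 + 32*c^2/63 - 5*c/7


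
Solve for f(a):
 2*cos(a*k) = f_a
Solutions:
 f(a) = C1 + 2*sin(a*k)/k


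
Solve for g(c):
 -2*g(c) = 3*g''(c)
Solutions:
 g(c) = C1*sin(sqrt(6)*c/3) + C2*cos(sqrt(6)*c/3)


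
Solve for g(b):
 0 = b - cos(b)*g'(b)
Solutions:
 g(b) = C1 + Integral(b/cos(b), b)


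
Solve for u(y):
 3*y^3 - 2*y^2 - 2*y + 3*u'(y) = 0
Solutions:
 u(y) = C1 - y^4/4 + 2*y^3/9 + y^2/3


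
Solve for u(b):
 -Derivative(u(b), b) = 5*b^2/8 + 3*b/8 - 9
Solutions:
 u(b) = C1 - 5*b^3/24 - 3*b^2/16 + 9*b


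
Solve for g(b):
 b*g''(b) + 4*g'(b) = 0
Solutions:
 g(b) = C1 + C2/b^3


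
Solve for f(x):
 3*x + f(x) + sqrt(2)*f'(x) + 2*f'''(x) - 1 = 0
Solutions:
 f(x) = C1*exp(x*(-2*2^(1/6)*3^(2/3)/(9 + 2*sqrt(3)*sqrt(sqrt(2) + 27/4))^(1/3) + 6^(1/3)*(9 + 2*sqrt(3)*sqrt(sqrt(2) + 27/4))^(1/3))/12)*sin(sqrt(3)*x*(6*2^(1/6)/(27 + 2*sqrt(27*sqrt(2) + 729/4))^(1/3) + 2^(1/3)*(27 + 2*sqrt(27*sqrt(2) + 729/4))^(1/3))/12) + C2*exp(x*(-2*2^(1/6)*3^(2/3)/(9 + 2*sqrt(3)*sqrt(sqrt(2) + 27/4))^(1/3) + 6^(1/3)*(9 + 2*sqrt(3)*sqrt(sqrt(2) + 27/4))^(1/3))/12)*cos(sqrt(3)*x*(6*2^(1/6)/(27 + 2*sqrt(27*sqrt(2) + 729/4))^(1/3) + 2^(1/3)*(27 + 2*sqrt(27*sqrt(2) + 729/4))^(1/3))/12) + C3*exp(-x*(-2*2^(1/6)*3^(2/3)/(9 + 2*sqrt(3)*sqrt(sqrt(2) + 27/4))^(1/3) + 6^(1/3)*(9 + 2*sqrt(3)*sqrt(sqrt(2) + 27/4))^(1/3))/6) - 3*x + 1 + 3*sqrt(2)
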